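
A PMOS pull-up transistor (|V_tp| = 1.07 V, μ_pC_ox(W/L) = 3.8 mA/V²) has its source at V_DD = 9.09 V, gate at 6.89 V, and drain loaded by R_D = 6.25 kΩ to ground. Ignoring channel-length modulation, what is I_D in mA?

I_D = 1.39 mA

V_SG = V_DD − V_G = 9.09 − 6.89 = 2.2 V, so V_ov = 2.2 − 1.07 = 1.13 V.
Assume saturation: I_D = ½ k_p V_ov² = 0.5 × 3.8 × 1.13² = 2.43 mA, giving V_SD = V_DD − I_D R_D = 9.09 − 2.43 × 6.25 = -6.07 V.
But -6.07 V < V_ov = 1.13 V, so the device is actually in triode.
In triode I_D = k_p[V_ov V_SD − ½ V_SD²] and I_D = (V_DD − V_SD)/R_D. Equating: 11.9 V_SD² − 27.84 V_SD + 9.09 = 0, giving V_SD = 0.392 V (the root below V_ov).
I_D = (9.09 − 0.392) / 6.25 = 1.39 mA.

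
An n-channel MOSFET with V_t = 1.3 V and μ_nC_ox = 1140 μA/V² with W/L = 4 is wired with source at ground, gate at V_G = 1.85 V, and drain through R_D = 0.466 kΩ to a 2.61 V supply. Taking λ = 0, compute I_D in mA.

V_GS = V_G = 1.85 V, so V_ov = 1.85 − 1.3 = 0.55 V.
k_n = μ_nC_ox · (W/L) = 4.56 mA/V².
Assume saturation: I_D = ½ k_n V_ov² = 0.5 × 4.56 × 0.55² = 0.69 mA, giving V_DS = V_DD − I_D R_D = 2.61 − 0.69 × 0.466 = 2.29 V.
V_DS = 2.29 V ≥ V_ov = 0.55 V, confirming saturation.

I_D = 0.690 mA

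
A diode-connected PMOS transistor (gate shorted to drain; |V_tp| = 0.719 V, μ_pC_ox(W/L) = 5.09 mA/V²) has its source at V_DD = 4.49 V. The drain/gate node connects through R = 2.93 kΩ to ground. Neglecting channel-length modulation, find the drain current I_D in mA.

With gate tied to drain, V_SG = V_SD ≥ V_SG − |V_tp|, so the device is in saturation.
KCL at the drain: ½ k_p (V_SG − |V_tp|)² = (V_DD − V_SG)/R.
Let x = V_SG − 0.719. Then 7.46 x² + x − 3.771 = 0, giving x = 0.647 V (positive root), so V_SG = 1.37 V.
I_D = (V_DD − V_SG)/R = (4.49 − 1.37) / 2.93 = 1.07 mA.

I_D = 1.07 mA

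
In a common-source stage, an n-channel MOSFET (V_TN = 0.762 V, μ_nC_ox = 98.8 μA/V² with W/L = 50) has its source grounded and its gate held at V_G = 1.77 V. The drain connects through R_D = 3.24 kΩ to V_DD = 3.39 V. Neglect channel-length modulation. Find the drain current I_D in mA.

I_D = 0.978 mA

V_GS = V_G = 1.77 V, so V_ov = 1.77 − 0.762 = 1.01 V.
k_n = μ_nC_ox · (W/L) = 4.94 mA/V².
Assume saturation: I_D = ½ k_n V_ov² = 0.5 × 4.94 × 1.01² = 2.51 mA, giving V_DS = V_DD − I_D R_D = 3.39 − 2.51 × 3.24 = -4.74 V.
But -4.74 V < V_ov = 1.01 V, so the device is actually in triode.
In triode I_D = k_n[V_ov V_DS − ½ V_DS²] and I_D = (V_DD − V_DS)/R_D. Equating: 8 V_DS² − 17.13 V_DS + 3.39 = 0, giving V_DS = 0.221 V (the root below V_ov).
I_D = (3.39 − 0.221) / 3.24 = 0.978 mA.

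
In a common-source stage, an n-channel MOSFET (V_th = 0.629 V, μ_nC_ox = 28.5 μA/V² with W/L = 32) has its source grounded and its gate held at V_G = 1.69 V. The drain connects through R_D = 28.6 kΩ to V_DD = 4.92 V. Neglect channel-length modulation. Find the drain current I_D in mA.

I_D = 0.165 mA

V_GS = V_G = 1.69 V, so V_ov = 1.69 − 0.629 = 1.06 V.
k_n = μ_nC_ox · (W/L) = 0.912 mA/V².
Assume saturation: I_D = ½ k_n V_ov² = 0.5 × 0.912 × 1.06² = 0.513 mA, giving V_DS = V_DD − I_D R_D = 4.92 − 0.513 × 28.6 = -9.76 V.
But -9.76 V < V_ov = 1.06 V, so the device is actually in triode.
In triode I_D = k_n[V_ov V_DS − ½ V_DS²] and I_D = (V_DD − V_DS)/R_D. Equating: 13 V_DS² − 28.67 V_DS + 4.92 = 0, giving V_DS = 0.188 V (the root below V_ov).
I_D = (4.92 − 0.188) / 28.6 = 0.165 mA.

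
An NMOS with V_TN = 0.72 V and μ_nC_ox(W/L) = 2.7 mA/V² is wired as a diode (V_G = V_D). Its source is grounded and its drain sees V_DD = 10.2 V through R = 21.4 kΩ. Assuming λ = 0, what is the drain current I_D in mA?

I_D = 0.417 mA

With gate tied to drain, V_GS = V_DS ≥ V_GS − V_TN, so the device is in saturation.
KCL at the drain: ½ k_n (V_GS − V_TN)² = (V_DD − V_GS)/R.
Let x = V_GS − 0.72. Then 28.9 x² + x − 9.48 = 0, giving x = 0.556 V (positive root), so V_GS = 1.28 V.
I_D = (V_DD − V_GS)/R = (10.2 − 1.28) / 21.4 = 0.417 mA.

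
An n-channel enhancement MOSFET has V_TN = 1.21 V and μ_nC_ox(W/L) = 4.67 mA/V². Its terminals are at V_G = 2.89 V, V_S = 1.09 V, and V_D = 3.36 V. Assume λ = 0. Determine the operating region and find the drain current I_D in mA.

V_GS = V_G − V_S = 2.89 − 1.09 = 1.8 V; V_DS = V_D − V_S = 3.36 − 1.09 = 2.27 V.
V_ov = V_GS − V_TN = 1.8 − 1.21 = 0.59 V.
Since V_DS = 2.27 V ≥ V_ov = 0.59 V, the device is in saturation.
I_D = ½ k_n V_ov² = 0.5 × 4.67 × 0.59² = 0.813 mA.

Saturation; I_D = 0.813 mA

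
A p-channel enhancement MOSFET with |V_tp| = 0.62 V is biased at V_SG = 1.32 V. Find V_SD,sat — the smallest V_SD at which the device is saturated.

The boundary between triode and saturation is V_SD = V_SG − |V_tp| = V_ov.
V_ov = 1.32 − 0.62 = 0.7 V.

V_SD,sat = 0.700 V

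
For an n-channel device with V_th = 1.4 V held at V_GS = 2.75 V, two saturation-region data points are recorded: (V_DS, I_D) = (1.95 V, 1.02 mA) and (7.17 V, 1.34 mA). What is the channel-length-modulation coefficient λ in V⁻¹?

With V_GS fixed, I_D ∝ (1 + λ V_DS) in saturation, so I_D2/I_D1 = (1 + λ V_DS2)/(1 + λ V_DS1).
1.34/1.02 = 1.314 = (1 + 7.17 λ)/(1 + 1.95 λ).
Solving: λ (I_D1 V_DS2 − I_D2 V_DS1) = I_D2 − I_D1, so λ = (1.34 − 1.02) / (1.02 × 7.17 − 1.34 × 1.95) = 0.32 / 4.7 = 0.0681 V⁻¹.

λ = 0.0681 V⁻¹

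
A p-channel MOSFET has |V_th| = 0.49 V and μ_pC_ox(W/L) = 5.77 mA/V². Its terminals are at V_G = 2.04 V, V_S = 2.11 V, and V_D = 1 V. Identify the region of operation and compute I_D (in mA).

Cutoff; I_D = 0 mA

V_SG = V_S − V_G = 2.11 − 2.04 = 0.07 V; V_SD = V_S − V_D = 2.11 − 1 = 1.11 V.
V_SG = 0.07 V < |V_th| = 0.49 V, so the transistor is in cutoff.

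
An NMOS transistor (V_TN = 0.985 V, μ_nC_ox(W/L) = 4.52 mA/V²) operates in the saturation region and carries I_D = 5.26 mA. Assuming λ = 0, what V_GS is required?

In saturation I_D = ½ k_n (V_GS − V_TN)², so V_GS − V_TN = √(2 I_D / k_n) = √(2 × 5.26 / 4.52) = 1.53 V.
V_GS = 0.985 + 1.53 = 2.51 V.

V_GS = 2.51 V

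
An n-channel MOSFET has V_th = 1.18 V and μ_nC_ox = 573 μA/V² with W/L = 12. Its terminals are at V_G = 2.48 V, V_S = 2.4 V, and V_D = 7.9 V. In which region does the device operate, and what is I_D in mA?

Cutoff; I_D = 0 mA

V_GS = V_G − V_S = 2.48 − 2.4 = 0.08 V; V_DS = V_D − V_S = 7.9 − 2.4 = 5.5 V.
V_GS = 0.08 V < V_th = 1.18 V, so the transistor is in cutoff.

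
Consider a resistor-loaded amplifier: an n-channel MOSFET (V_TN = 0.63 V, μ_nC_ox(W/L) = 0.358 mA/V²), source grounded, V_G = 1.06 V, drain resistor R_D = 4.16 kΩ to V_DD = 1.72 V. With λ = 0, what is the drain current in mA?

I_D = 0.0331 mA

V_GS = V_G = 1.06 V, so V_ov = 1.06 − 0.63 = 0.43 V.
Assume saturation: I_D = ½ k_n V_ov² = 0.5 × 0.358 × 0.43² = 0.0331 mA, giving V_DS = V_DD − I_D R_D = 1.72 − 0.0331 × 4.16 = 1.58 V.
V_DS = 1.58 V ≥ V_ov = 0.43 V, confirming saturation.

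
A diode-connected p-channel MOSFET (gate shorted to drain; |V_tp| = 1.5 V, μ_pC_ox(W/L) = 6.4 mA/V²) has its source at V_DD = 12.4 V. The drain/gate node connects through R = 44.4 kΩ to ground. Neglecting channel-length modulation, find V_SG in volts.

V_SG = 1.77 V

With gate tied to drain, V_SG = V_SD ≥ V_SG − |V_tp|, so the device is in saturation.
KCL at the drain: ½ k_p (V_SG − |V_tp|)² = (V_DD − V_SG)/R.
Let x = V_SG − 1.5. Then 142 x² + x − 10.9 = 0, giving x = 0.273 V (positive root), so V_SG = 1.77 V.
I_D = (V_DD − V_SG)/R = (12.4 − 1.77) / 44.4 = 0.239 mA.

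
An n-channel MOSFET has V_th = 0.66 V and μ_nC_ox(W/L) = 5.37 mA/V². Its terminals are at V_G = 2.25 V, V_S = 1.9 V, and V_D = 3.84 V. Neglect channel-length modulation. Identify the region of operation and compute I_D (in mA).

Cutoff; I_D = 0 mA

V_GS = V_G − V_S = 2.25 − 1.9 = 0.35 V; V_DS = V_D − V_S = 3.84 − 1.9 = 1.94 V.
V_GS = 0.35 V < V_th = 0.66 V, so the transistor is in cutoff.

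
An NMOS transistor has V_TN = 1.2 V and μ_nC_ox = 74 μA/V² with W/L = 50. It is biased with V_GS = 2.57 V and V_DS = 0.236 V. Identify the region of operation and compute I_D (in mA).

k_n = μ_nC_ox · (W/L) = 3.7 mA/V².
V_ov = V_GS − V_TN = 2.57 − 1.2 = 1.37 V.
Since V_DS = 0.236 V < V_ov = 1.37 V, the device is in the triode region.
I_D = k_n [V_ov · V_DS − ½ V_DS²] = 3.7 × [1.37 × 0.236 − 0.5 × 0.236²] = 1.09 mA.

Triode; I_D = 1.09 mA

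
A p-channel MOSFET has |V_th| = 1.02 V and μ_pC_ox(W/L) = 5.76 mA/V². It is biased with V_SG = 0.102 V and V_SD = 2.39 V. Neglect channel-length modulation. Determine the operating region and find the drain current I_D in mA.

Cutoff; I_D = 0 mA

V_SG = 0.102 V < |V_th| = 1.02 V, so the transistor is in cutoff.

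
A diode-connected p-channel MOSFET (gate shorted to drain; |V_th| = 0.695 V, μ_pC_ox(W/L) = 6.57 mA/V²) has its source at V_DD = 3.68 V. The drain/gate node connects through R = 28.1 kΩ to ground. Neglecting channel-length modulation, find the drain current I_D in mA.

I_D = 0.100 mA

With gate tied to drain, V_SG = V_SD ≥ V_SG − |V_th|, so the device is in saturation.
KCL at the drain: ½ k_p (V_SG − |V_th|)² = (V_DD − V_SG)/R.
Let x = V_SG − 0.695. Then 92.3 x² + x − 2.985 = 0, giving x = 0.174 V (positive root), so V_SG = 0.869 V.
I_D = (V_DD − V_SG)/R = (3.68 − 0.869) / 28.1 = 0.1 mA.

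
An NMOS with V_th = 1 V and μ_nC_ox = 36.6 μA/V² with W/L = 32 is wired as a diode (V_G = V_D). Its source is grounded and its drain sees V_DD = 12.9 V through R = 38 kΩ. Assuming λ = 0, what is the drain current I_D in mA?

I_D = 0.294 mA

With gate tied to drain, V_GS = V_DS ≥ V_GS − V_th, so the device is in saturation.
k_n = μ_nC_ox · (W/L) = 1.171 mA/V².
KCL at the drain: ½ k_n (V_GS − V_th)² = (V_DD − V_GS)/R.
Let x = V_GS − 1. Then 22.3 x² + x − 11.9 = 0, giving x = 0.709 V (positive root), so V_GS = 1.71 V.
I_D = (V_DD − V_GS)/R = (12.9 − 1.71) / 38 = 0.294 mA.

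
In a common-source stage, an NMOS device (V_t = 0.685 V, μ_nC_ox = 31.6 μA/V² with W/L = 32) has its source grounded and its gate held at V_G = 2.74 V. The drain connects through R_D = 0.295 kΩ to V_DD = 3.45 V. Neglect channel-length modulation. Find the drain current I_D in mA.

I_D = 2.14 mA

V_GS = V_G = 2.74 V, so V_ov = 2.74 − 0.685 = 2.06 V.
k_n = μ_nC_ox · (W/L) = 1.011 mA/V².
Assume saturation: I_D = ½ k_n V_ov² = 0.5 × 1.011 × 2.06² = 2.14 mA, giving V_DS = V_DD − I_D R_D = 3.45 − 2.14 × 0.295 = 2.82 V.
V_DS = 2.82 V ≥ V_ov = 2.06 V, confirming saturation.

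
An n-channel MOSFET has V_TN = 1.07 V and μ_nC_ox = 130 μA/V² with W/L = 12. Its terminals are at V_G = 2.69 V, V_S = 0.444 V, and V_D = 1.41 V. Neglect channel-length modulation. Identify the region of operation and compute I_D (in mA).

Triode; I_D = 1.04 mA

V_GS = V_G − V_S = 2.69 − 0.444 = 2.25 V; V_DS = V_D − V_S = 1.41 − 0.444 = 0.966 V.
k_n = μ_nC_ox · (W/L) = 1.56 mA/V².
V_ov = V_GS − V_TN = 2.25 − 1.07 = 1.18 V.
Since V_DS = 0.966 V < V_ov = 1.18 V, the device is in the triode region.
I_D = k_n [V_ov · V_DS − ½ V_DS²] = 1.56 × [1.18 × 0.966 − 0.5 × 0.966²] = 1.04 mA.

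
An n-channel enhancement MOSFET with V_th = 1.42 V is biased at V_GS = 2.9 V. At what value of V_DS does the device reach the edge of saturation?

V_DS,sat = 1.48 V

The boundary between triode and saturation is V_DS = V_GS − V_th = V_ov.
V_ov = 2.9 − 1.42 = 1.48 V.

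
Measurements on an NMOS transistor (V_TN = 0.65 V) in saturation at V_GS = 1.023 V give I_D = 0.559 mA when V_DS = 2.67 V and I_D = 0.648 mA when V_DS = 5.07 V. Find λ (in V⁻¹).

λ = 0.0806 V⁻¹

With V_GS fixed, I_D ∝ (1 + λ V_DS) in saturation, so I_D2/I_D1 = (1 + λ V_DS2)/(1 + λ V_DS1).
0.648/0.559 = 1.159 = (1 + 5.07 λ)/(1 + 2.67 λ).
Solving: λ (I_D1 V_DS2 − I_D2 V_DS1) = I_D2 − I_D1, so λ = (0.648 − 0.559) / (0.559 × 5.07 − 0.648 × 2.67) = 0.089 / 1.1 = 0.0806 V⁻¹.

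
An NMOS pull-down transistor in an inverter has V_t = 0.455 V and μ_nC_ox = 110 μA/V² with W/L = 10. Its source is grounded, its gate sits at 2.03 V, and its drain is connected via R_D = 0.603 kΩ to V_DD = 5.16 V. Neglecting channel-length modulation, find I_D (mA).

V_GS = V_G = 2.03 V, so V_ov = 2.03 − 0.455 = 1.57 V.
k_n = μ_nC_ox · (W/L) = 1.1 mA/V².
Assume saturation: I_D = ½ k_n V_ov² = 0.5 × 1.1 × 1.57² = 1.36 mA, giving V_DS = V_DD − I_D R_D = 5.16 − 1.36 × 0.603 = 4.34 V.
V_DS = 4.34 V ≥ V_ov = 1.57 V, confirming saturation.

I_D = 1.36 mA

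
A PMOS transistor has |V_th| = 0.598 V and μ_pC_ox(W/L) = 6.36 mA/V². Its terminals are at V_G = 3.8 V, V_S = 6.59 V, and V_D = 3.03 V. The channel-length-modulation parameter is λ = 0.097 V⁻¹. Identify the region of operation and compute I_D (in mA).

V_SG = V_S − V_G = 6.59 − 3.8 = 2.79 V; V_SD = V_S − V_D = 6.59 − 3.03 = 3.56 V.
V_ov = V_SG − |V_th| = 2.79 − 0.598 = 2.19 V.
Since V_SD = 3.56 V ≥ V_ov = 2.19 V, the device is in saturation.
I_D = ½ k_p V_ov² (1 + λ V_SD) = 0.5 × 6.36 × 2.19² × (1 + 0.097 × 3.56) = 20.6 mA.

Saturation; I_D = 20.6 mA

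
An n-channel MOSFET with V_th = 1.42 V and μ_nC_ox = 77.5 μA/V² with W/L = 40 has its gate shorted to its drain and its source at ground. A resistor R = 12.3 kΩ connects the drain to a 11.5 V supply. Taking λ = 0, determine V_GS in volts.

V_GS = 2.12 V

With gate tied to drain, V_GS = V_DS ≥ V_GS − V_th, so the device is in saturation.
k_n = μ_nC_ox · (W/L) = 3.1 mA/V².
KCL at the drain: ½ k_n (V_GS − V_th)² = (V_DD − V_GS)/R.
Let x = V_GS − 1.42. Then 19.1 x² + x − 10.08 = 0, giving x = 0.701 V (positive root), so V_GS = 2.12 V.
I_D = (V_DD − V_GS)/R = (11.5 − 2.12) / 12.3 = 0.762 mA.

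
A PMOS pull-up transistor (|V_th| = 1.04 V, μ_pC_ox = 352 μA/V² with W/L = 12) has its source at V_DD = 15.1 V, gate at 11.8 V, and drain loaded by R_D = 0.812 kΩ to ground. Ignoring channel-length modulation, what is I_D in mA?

I_D = 10.8 mA

V_SG = V_DD − V_G = 15.1 − 11.8 = 3.3 V, so V_ov = 3.3 − 1.04 = 2.26 V.
k_p = μ_pC_ox · (W/L) = 4.224 mA/V².
Assume saturation: I_D = ½ k_p V_ov² = 0.5 × 4.224 × 2.26² = 10.8 mA, giving V_SD = V_DD − I_D R_D = 15.1 − 10.8 × 0.812 = 6.34 V.
V_SD = 6.34 V ≥ V_ov = 2.26 V, confirming saturation.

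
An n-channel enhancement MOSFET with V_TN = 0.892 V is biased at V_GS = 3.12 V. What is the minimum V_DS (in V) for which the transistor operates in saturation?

The boundary between triode and saturation is V_DS = V_GS − V_TN = V_ov.
V_ov = 3.12 − 0.892 = 2.23 V.

V_DS,sat = 2.23 V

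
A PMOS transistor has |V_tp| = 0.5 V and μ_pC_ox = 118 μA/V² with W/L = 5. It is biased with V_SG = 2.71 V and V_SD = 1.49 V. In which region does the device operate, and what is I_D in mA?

k_p = μ_pC_ox · (W/L) = 0.59 mA/V².
V_ov = V_SG − |V_tp| = 2.71 − 0.5 = 2.21 V.
Since V_SD = 1.49 V < V_ov = 2.21 V, the device is in the triode region.
I_D = k_p [V_ov · V_SD − ½ V_SD²] = 0.59 × [2.21 × 1.49 − 0.5 × 1.49²] = 1.29 mA.

Triode; I_D = 1.29 mA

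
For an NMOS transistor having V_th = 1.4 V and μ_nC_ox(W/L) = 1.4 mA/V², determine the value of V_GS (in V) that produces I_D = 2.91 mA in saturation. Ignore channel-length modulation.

V_GS = 3.44 V

In saturation I_D = ½ k_n (V_GS − V_th)², so V_GS − V_th = √(2 I_D / k_n) = √(2 × 2.91 / 1.4) = 2.04 V.
V_GS = 1.4 + 2.04 = 3.44 V.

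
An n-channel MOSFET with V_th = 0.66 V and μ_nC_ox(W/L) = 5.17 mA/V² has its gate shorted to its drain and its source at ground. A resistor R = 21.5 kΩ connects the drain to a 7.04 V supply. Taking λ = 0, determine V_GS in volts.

V_GS = 0.990 V

With gate tied to drain, V_GS = V_DS ≥ V_GS − V_th, so the device is in saturation.
KCL at the drain: ½ k_n (V_GS − V_th)² = (V_DD − V_GS)/R.
Let x = V_GS − 0.66. Then 55.6 x² + x − 6.38 = 0, giving x = 0.33 V (positive root), so V_GS = 0.99 V.
I_D = (V_DD − V_GS)/R = (7.04 − 0.99) / 21.5 = 0.281 mA.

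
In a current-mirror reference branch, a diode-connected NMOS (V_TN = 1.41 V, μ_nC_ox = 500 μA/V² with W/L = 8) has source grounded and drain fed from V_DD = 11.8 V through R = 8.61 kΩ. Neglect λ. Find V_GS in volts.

V_GS = 2.16 V

With gate tied to drain, V_GS = V_DS ≥ V_GS − V_TN, so the device is in saturation.
k_n = μ_nC_ox · (W/L) = 4 mA/V².
KCL at the drain: ½ k_n (V_GS − V_TN)² = (V_DD − V_GS)/R.
Let x = V_GS − 1.41. Then 17.2 x² + x − 10.39 = 0, giving x = 0.748 V (positive root), so V_GS = 2.16 V.
I_D = (V_DD − V_GS)/R = (11.8 − 2.16) / 8.61 = 1.12 mA.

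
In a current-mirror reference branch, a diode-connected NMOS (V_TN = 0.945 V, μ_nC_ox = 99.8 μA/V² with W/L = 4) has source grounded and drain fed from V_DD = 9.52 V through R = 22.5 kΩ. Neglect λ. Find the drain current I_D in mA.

I_D = 0.324 mA

With gate tied to drain, V_GS = V_DS ≥ V_GS − V_TN, so the device is in saturation.
k_n = μ_nC_ox · (W/L) = 0.3992 mA/V².
KCL at the drain: ½ k_n (V_GS − V_TN)² = (V_DD − V_GS)/R.
Let x = V_GS − 0.945. Then 4.49 x² + x − 8.575 = 0, giving x = 1.27 V (positive root), so V_GS = 2.22 V.
I_D = (V_DD − V_GS)/R = (9.52 − 2.22) / 22.5 = 0.324 mA.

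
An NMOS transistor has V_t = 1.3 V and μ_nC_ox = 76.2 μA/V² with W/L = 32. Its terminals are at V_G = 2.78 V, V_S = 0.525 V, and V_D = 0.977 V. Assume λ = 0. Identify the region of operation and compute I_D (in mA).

V_GS = V_G − V_S = 2.78 − 0.525 = 2.25 V; V_DS = V_D − V_S = 0.977 − 0.525 = 0.452 V.
k_n = μ_nC_ox · (W/L) = 2.438 mA/V².
V_ov = V_GS − V_t = 2.25 − 1.3 = 0.955 V.
Since V_DS = 0.452 V < V_ov = 0.955 V, the device is in the triode region.
I_D = k_n [V_ov · V_DS − ½ V_DS²] = 2.438 × [0.955 × 0.452 − 0.5 × 0.452²] = 0.803 mA.

Triode; I_D = 0.803 mA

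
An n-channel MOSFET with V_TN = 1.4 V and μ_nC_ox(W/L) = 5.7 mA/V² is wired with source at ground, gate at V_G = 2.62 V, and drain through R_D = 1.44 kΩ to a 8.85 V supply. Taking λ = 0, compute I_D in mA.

I_D = 4.24 mA

V_GS = V_G = 2.62 V, so V_ov = 2.62 − 1.4 = 1.22 V.
Assume saturation: I_D = ½ k_n V_ov² = 0.5 × 5.7 × 1.22² = 4.24 mA, giving V_DS = V_DD − I_D R_D = 8.85 − 4.24 × 1.44 = 2.74 V.
V_DS = 2.74 V ≥ V_ov = 1.22 V, confirming saturation.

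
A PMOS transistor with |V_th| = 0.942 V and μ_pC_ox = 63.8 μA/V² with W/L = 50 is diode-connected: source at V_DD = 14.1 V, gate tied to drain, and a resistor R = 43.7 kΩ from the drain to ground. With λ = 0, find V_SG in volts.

V_SG = 1.37 V

With gate tied to drain, V_SG = V_SD ≥ V_SG − |V_th|, so the device is in saturation.
k_p = μ_pC_ox · (W/L) = 3.19 mA/V².
KCL at the drain: ½ k_p (V_SG − |V_th|)² = (V_DD − V_SG)/R.
Let x = V_SG − 0.942. Then 69.7 x² + x − 13.16 = 0, giving x = 0.427 V (positive root), so V_SG = 1.37 V.
I_D = (V_DD − V_SG)/R = (14.1 − 1.37) / 43.7 = 0.291 mA.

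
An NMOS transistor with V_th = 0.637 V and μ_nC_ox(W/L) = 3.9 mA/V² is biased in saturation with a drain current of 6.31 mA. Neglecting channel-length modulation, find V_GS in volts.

V_GS = 2.44 V

In saturation I_D = ½ k_n (V_GS − V_th)², so V_GS − V_th = √(2 I_D / k_n) = √(2 × 6.31 / 3.9) = 1.8 V.
V_GS = 0.637 + 1.8 = 2.44 V.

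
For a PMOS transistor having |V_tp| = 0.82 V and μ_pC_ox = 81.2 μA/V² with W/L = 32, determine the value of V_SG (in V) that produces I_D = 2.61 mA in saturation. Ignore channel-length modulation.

k_p = μ_pC_ox · (W/L) = 2.598 mA/V².
In saturation I_D = ½ k_p (V_SG − |V_tp|)², so V_SG − |V_tp| = √(2 I_D / k_p) = √(2 × 2.61 / 2.598) = 1.42 V.
V_SG = 0.82 + 1.42 = 2.24 V.

V_SG = 2.24 V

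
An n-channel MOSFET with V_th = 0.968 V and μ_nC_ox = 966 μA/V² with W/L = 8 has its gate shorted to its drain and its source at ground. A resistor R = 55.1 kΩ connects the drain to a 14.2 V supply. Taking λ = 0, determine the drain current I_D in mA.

With gate tied to drain, V_GS = V_DS ≥ V_GS − V_th, so the device is in saturation.
k_n = μ_nC_ox · (W/L) = 7.728 mA/V².
KCL at the drain: ½ k_n (V_GS − V_th)² = (V_DD − V_GS)/R.
Let x = V_GS − 0.968. Then 213 x² + x − 13.23 = 0, giving x = 0.247 V (positive root), so V_GS = 1.21 V.
I_D = (V_DD − V_GS)/R = (14.2 − 1.21) / 55.1 = 0.236 mA.

I_D = 0.236 mA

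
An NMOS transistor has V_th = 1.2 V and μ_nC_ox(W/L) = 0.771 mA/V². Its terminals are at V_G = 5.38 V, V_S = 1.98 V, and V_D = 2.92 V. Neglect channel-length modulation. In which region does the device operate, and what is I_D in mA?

V_GS = V_G − V_S = 5.38 − 1.98 = 3.4 V; V_DS = V_D − V_S = 2.92 − 1.98 = 0.94 V.
V_ov = V_GS − V_th = 3.4 − 1.2 = 2.2 V.
Since V_DS = 0.94 V < V_ov = 2.2 V, the device is in the triode region.
I_D = k_n [V_ov · V_DS − ½ V_DS²] = 0.771 × [2.2 × 0.94 − 0.5 × 0.94²] = 1.25 mA.

Triode; I_D = 1.25 mA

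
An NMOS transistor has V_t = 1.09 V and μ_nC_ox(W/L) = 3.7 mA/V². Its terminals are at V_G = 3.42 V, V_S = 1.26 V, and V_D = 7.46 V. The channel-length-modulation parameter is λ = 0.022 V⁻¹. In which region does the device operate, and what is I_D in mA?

V_GS = V_G − V_S = 3.42 − 1.26 = 2.16 V; V_DS = V_D − V_S = 7.46 − 1.26 = 6.2 V.
V_ov = V_GS − V_t = 2.16 − 1.09 = 1.07 V.
Since V_DS = 6.2 V ≥ V_ov = 1.07 V, the device is in saturation.
I_D = ½ k_n V_ov² (1 + λ V_DS) = 0.5 × 3.7 × 1.07² × (1 + 0.022 × 6.2) = 2.41 mA.

Saturation; I_D = 2.41 mA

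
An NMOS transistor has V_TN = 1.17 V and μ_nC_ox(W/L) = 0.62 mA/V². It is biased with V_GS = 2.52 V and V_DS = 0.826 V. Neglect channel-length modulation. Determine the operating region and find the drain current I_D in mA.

Triode; I_D = 0.480 mA

V_ov = V_GS − V_TN = 2.52 − 1.17 = 1.35 V.
Since V_DS = 0.826 V < V_ov = 1.35 V, the device is in the triode region.
I_D = k_n [V_ov · V_DS − ½ V_DS²] = 0.62 × [1.35 × 0.826 − 0.5 × 0.826²] = 0.48 mA.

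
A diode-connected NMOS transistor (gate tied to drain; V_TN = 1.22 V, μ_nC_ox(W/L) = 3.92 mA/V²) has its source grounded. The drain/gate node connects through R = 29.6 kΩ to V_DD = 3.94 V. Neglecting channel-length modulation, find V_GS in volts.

With gate tied to drain, V_GS = V_DS ≥ V_GS − V_TN, so the device is in saturation.
KCL at the drain: ½ k_n (V_GS − V_TN)² = (V_DD − V_GS)/R.
Let x = V_GS − 1.22. Then 58 x² + x − 2.72 = 0, giving x = 0.208 V (positive root), so V_GS = 1.43 V.
I_D = (V_DD − V_GS)/R = (3.94 − 1.43) / 29.6 = 0.0849 mA.

V_GS = 1.43 V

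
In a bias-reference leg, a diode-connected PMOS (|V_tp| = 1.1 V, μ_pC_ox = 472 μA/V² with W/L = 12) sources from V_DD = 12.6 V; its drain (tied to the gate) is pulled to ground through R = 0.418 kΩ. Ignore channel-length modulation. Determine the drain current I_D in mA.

With gate tied to drain, V_SG = V_SD ≥ V_SG − |V_tp|, so the device is in saturation.
k_p = μ_pC_ox · (W/L) = 5.664 mA/V².
KCL at the drain: ½ k_p (V_SG − |V_tp|)² = (V_DD − V_SG)/R.
Let x = V_SG − 1.1. Then 1.18 x² + x − 11.5 = 0, giving x = 2.72 V (positive root), so V_SG = 3.82 V.
I_D = (V_DD − V_SG)/R = (12.6 − 3.82) / 0.418 = 21 mA.

I_D = 21.0 mA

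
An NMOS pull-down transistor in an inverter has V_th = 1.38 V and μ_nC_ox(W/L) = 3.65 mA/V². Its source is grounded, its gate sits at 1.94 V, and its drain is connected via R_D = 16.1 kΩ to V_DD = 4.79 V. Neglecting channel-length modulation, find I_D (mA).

I_D = 0.287 mA

V_GS = V_G = 1.94 V, so V_ov = 1.94 − 1.38 = 0.56 V.
Assume saturation: I_D = ½ k_n V_ov² = 0.5 × 3.65 × 0.56² = 0.572 mA, giving V_DS = V_DD − I_D R_D = 4.79 − 0.572 × 16.1 = -4.42 V.
But -4.42 V < V_ov = 0.56 V, so the device is actually in triode.
In triode I_D = k_n[V_ov V_DS − ½ V_DS²] and I_D = (V_DD − V_DS)/R_D. Equating: 29.4 V_DS² − 33.91 V_DS + 4.79 = 0, giving V_DS = 0.165 V (the root below V_ov).
I_D = (4.79 − 0.165) / 16.1 = 0.287 mA.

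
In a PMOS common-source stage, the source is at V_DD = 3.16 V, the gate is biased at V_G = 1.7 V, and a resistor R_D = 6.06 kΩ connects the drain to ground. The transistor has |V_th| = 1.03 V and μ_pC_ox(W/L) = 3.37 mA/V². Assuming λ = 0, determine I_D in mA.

V_SG = V_DD − V_G = 3.16 − 1.7 = 1.46 V, so V_ov = 1.46 − 1.03 = 0.43 V.
Assume saturation: I_D = ½ k_p V_ov² = 0.5 × 3.37 × 0.43² = 0.312 mA, giving V_SD = V_DD − I_D R_D = 3.16 − 0.312 × 6.06 = 1.27 V.
V_SD = 1.27 V ≥ V_ov = 0.43 V, confirming saturation.

I_D = 0.312 mA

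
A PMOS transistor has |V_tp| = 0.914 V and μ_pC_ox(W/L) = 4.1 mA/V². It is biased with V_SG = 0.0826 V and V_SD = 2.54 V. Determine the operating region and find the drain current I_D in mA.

Cutoff; I_D = 0 mA

V_SG = 0.0826 V < |V_tp| = 0.914 V, so the transistor is in cutoff.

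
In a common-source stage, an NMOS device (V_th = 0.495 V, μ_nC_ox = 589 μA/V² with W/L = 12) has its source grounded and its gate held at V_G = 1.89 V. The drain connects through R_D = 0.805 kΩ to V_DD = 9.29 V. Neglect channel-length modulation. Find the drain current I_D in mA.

I_D = 6.88 mA

V_GS = V_G = 1.89 V, so V_ov = 1.89 − 0.495 = 1.4 V.
k_n = μ_nC_ox · (W/L) = 7.068 mA/V².
Assume saturation: I_D = ½ k_n V_ov² = 0.5 × 7.068 × 1.4² = 6.88 mA, giving V_DS = V_DD − I_D R_D = 9.29 − 6.88 × 0.805 = 3.75 V.
V_DS = 3.75 V ≥ V_ov = 1.4 V, confirming saturation.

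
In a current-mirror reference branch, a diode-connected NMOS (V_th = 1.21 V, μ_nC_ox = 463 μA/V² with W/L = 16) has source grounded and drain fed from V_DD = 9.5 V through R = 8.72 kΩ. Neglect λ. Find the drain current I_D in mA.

I_D = 0.894 mA

With gate tied to drain, V_GS = V_DS ≥ V_GS − V_th, so the device is in saturation.
k_n = μ_nC_ox · (W/L) = 7.408 mA/V².
KCL at the drain: ½ k_n (V_GS − V_th)² = (V_DD − V_GS)/R.
Let x = V_GS − 1.21. Then 32.3 x² + x − 8.29 = 0, giving x = 0.491 V (positive root), so V_GS = 1.7 V.
I_D = (V_DD − V_GS)/R = (9.5 − 1.7) / 8.72 = 0.894 mA.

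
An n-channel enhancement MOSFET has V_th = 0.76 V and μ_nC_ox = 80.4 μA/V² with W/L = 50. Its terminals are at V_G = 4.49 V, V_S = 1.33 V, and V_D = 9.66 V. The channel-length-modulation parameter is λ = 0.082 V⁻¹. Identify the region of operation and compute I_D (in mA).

Saturation; I_D = 19.5 mA

V_GS = V_G − V_S = 4.49 − 1.33 = 3.16 V; V_DS = V_D − V_S = 9.66 − 1.33 = 8.33 V.
k_n = μ_nC_ox · (W/L) = 4.02 mA/V².
V_ov = V_GS − V_th = 3.16 − 0.76 = 2.4 V.
Since V_DS = 8.33 V ≥ V_ov = 2.4 V, the device is in saturation.
I_D = ½ k_n V_ov² (1 + λ V_DS) = 0.5 × 4.02 × 2.4² × (1 + 0.082 × 8.33) = 19.5 mA.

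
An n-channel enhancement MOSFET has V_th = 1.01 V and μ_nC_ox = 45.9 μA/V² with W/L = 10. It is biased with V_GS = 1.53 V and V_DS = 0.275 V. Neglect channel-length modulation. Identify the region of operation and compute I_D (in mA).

Triode; I_D = 0.0483 mA

k_n = μ_nC_ox · (W/L) = 0.459 mA/V².
V_ov = V_GS − V_th = 1.53 − 1.01 = 0.52 V.
Since V_DS = 0.275 V < V_ov = 0.52 V, the device is in the triode region.
I_D = k_n [V_ov · V_DS − ½ V_DS²] = 0.459 × [0.52 × 0.275 − 0.5 × 0.275²] = 0.0483 mA.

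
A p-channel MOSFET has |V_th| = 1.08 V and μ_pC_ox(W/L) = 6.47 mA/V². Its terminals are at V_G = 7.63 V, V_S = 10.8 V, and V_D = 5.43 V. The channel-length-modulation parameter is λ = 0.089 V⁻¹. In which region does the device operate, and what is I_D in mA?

Saturation; I_D = 20.9 mA

V_SG = V_S − V_G = 10.8 − 7.63 = 3.17 V; V_SD = V_S − V_D = 10.8 − 5.43 = 5.37 V.
V_ov = V_SG − |V_th| = 3.17 − 1.08 = 2.09 V.
Since V_SD = 5.37 V ≥ V_ov = 2.09 V, the device is in saturation.
I_D = ½ k_p V_ov² (1 + λ V_SD) = 0.5 × 6.47 × 2.09² × (1 + 0.089 × 5.37) = 20.9 mA.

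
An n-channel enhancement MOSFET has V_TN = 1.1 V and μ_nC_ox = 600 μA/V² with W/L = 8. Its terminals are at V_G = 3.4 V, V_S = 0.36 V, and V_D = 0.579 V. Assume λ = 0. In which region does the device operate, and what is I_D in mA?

V_GS = V_G − V_S = 3.4 − 0.36 = 3.04 V; V_DS = V_D − V_S = 0.579 − 0.36 = 0.219 V.
k_n = μ_nC_ox · (W/L) = 4.8 mA/V².
V_ov = V_GS − V_TN = 3.04 − 1.1 = 1.94 V.
Since V_DS = 0.219 V < V_ov = 1.94 V, the device is in the triode region.
I_D = k_n [V_ov · V_DS − ½ V_DS²] = 4.8 × [1.94 × 0.219 − 0.5 × 0.219²] = 1.92 mA.

Triode; I_D = 1.92 mA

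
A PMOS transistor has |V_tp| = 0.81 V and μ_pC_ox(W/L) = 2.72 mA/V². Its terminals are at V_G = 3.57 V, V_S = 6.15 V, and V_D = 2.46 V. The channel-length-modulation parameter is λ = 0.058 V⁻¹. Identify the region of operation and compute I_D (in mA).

V_SG = V_S − V_G = 6.15 − 3.57 = 2.58 V; V_SD = V_S − V_D = 6.15 − 2.46 = 3.69 V.
V_ov = V_SG − |V_tp| = 2.58 − 0.81 = 1.77 V.
Since V_SD = 3.69 V ≥ V_ov = 1.77 V, the device is in saturation.
I_D = ½ k_p V_ov² (1 + λ V_SD) = 0.5 × 2.72 × 1.77² × (1 + 0.058 × 3.69) = 5.17 mA.

Saturation; I_D = 5.17 mA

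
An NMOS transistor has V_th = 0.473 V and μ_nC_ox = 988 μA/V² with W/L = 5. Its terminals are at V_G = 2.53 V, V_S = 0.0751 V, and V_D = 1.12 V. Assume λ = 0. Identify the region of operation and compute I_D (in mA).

V_GS = V_G − V_S = 2.53 − 0.0751 = 2.45 V; V_DS = V_D − V_S = 1.12 − 0.0751 = 1.04 V.
k_n = μ_nC_ox · (W/L) = 4.94 mA/V².
V_ov = V_GS − V_th = 2.45 − 0.473 = 1.98 V.
Since V_DS = 1.04 V < V_ov = 1.98 V, the device is in the triode region.
I_D = k_n [V_ov · V_DS − ½ V_DS²] = 4.94 × [1.98 × 1.04 − 0.5 × 1.04²] = 7.53 mA.

Triode; I_D = 7.53 mA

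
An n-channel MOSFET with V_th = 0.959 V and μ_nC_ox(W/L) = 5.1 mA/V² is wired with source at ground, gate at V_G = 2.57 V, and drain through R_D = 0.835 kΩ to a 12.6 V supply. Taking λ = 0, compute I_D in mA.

I_D = 6.62 mA

V_GS = V_G = 2.57 V, so V_ov = 2.57 − 0.959 = 1.61 V.
Assume saturation: I_D = ½ k_n V_ov² = 0.5 × 5.1 × 1.61² = 6.62 mA, giving V_DS = V_DD − I_D R_D = 12.6 − 6.62 × 0.835 = 7.07 V.
V_DS = 7.07 V ≥ V_ov = 1.61 V, confirming saturation.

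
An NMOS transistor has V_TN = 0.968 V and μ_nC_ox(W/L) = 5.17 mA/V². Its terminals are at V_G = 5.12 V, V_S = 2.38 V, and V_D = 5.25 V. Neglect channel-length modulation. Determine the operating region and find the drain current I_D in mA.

Saturation; I_D = 8.12 mA

V_GS = V_G − V_S = 5.12 − 2.38 = 2.74 V; V_DS = V_D − V_S = 5.25 − 2.38 = 2.87 V.
V_ov = V_GS − V_TN = 2.74 − 0.968 = 1.77 V.
Since V_DS = 2.87 V ≥ V_ov = 1.77 V, the device is in saturation.
I_D = ½ k_n V_ov² = 0.5 × 5.17 × 1.77² = 8.12 mA.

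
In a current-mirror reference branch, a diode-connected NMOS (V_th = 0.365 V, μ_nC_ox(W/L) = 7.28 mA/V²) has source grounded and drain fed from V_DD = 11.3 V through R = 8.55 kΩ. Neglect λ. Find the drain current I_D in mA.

I_D = 1.21 mA

With gate tied to drain, V_GS = V_DS ≥ V_GS − V_th, so the device is in saturation.
KCL at the drain: ½ k_n (V_GS − V_th)² = (V_DD − V_GS)/R.
Let x = V_GS − 0.365. Then 31.1 x² + x − 10.94 = 0, giving x = 0.577 V (positive root), so V_GS = 0.942 V.
I_D = (V_DD − V_GS)/R = (11.3 − 0.942) / 8.55 = 1.21 mA.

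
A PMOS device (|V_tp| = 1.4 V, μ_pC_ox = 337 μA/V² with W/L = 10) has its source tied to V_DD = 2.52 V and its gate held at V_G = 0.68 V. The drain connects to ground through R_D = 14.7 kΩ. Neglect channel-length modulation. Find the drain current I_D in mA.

I_D = 0.163 mA

V_SG = V_DD − V_G = 2.52 − 0.68 = 1.84 V, so V_ov = 1.84 − 1.4 = 0.44 V.
k_p = μ_pC_ox · (W/L) = 3.37 mA/V².
Assume saturation: I_D = ½ k_p V_ov² = 0.5 × 3.37 × 0.44² = 0.326 mA, giving V_SD = V_DD − I_D R_D = 2.52 − 0.326 × 14.7 = -2.28 V.
But -2.28 V < V_ov = 0.44 V, so the device is actually in triode.
In triode I_D = k_p[V_ov V_SD − ½ V_SD²] and I_D = (V_DD − V_SD)/R_D. Equating: 24.8 V_SD² − 22.8 V_SD + 2.52 = 0, giving V_SD = 0.128 V (the root below V_ov).
I_D = (2.52 − 0.128) / 14.7 = 0.163 mA.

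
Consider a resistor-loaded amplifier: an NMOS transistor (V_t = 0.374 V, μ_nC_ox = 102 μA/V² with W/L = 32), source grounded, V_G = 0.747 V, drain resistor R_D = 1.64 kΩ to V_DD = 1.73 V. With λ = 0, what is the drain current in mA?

I_D = 0.227 mA

V_GS = V_G = 0.747 V, so V_ov = 0.747 − 0.374 = 0.373 V.
k_n = μ_nC_ox · (W/L) = 3.264 mA/V².
Assume saturation: I_D = ½ k_n V_ov² = 0.5 × 3.264 × 0.373² = 0.227 mA, giving V_DS = V_DD − I_D R_D = 1.73 − 0.227 × 1.64 = 1.36 V.
V_DS = 1.36 V ≥ V_ov = 0.373 V, confirming saturation.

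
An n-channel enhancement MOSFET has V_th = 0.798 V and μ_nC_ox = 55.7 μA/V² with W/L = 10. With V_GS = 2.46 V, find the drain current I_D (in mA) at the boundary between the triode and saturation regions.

I_D = 0.769 mA

At the boundary V_DS = V_ov = V_GS − V_th = 2.46 − 0.798 = 1.66 V.
k_n = μ_nC_ox · (W/L) = 0.557 mA/V².
I_D = ½ k_n V_ov² = 0.5 × 0.557 × 1.66² = 0.769 mA.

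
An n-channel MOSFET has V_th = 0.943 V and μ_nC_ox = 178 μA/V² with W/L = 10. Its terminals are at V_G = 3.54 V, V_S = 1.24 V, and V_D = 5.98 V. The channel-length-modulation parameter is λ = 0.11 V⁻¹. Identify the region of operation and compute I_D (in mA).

Saturation; I_D = 2.49 mA

V_GS = V_G − V_S = 3.54 − 1.24 = 2.3 V; V_DS = V_D − V_S = 5.98 − 1.24 = 4.74 V.
k_n = μ_nC_ox · (W/L) = 1.78 mA/V².
V_ov = V_GS − V_th = 2.3 − 0.943 = 1.36 V.
Since V_DS = 4.74 V ≥ V_ov = 1.36 V, the device is in saturation.
I_D = ½ k_n V_ov² (1 + λ V_DS) = 0.5 × 1.78 × 1.36² × (1 + 0.11 × 4.74) = 2.49 mA.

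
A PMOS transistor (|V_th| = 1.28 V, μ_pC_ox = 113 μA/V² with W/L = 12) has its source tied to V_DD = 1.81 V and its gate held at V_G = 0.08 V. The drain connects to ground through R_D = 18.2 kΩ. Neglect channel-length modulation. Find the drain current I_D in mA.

I_D = 0.0893 mA

V_SG = V_DD − V_G = 1.81 − 0.08 = 1.73 V, so V_ov = 1.73 − 1.28 = 0.45 V.
k_p = μ_pC_ox · (W/L) = 1.356 mA/V².
Assume saturation: I_D = ½ k_p V_ov² = 0.5 × 1.356 × 0.45² = 0.137 mA, giving V_SD = V_DD − I_D R_D = 1.81 − 0.137 × 18.2 = -0.689 V.
But -0.689 V < V_ov = 0.45 V, so the device is actually in triode.
In triode I_D = k_p[V_ov V_SD − ½ V_SD²] and I_D = (V_DD − V_SD)/R_D. Equating: 12.3 V_SD² − 12.11 V_SD + 1.81 = 0, giving V_SD = 0.184 V (the root below V_ov).
I_D = (1.81 − 0.184) / 18.2 = 0.0893 mA.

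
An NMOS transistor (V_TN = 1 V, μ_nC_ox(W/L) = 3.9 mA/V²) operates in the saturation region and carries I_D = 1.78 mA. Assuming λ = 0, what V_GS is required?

V_GS = 1.96 V

In saturation I_D = ½ k_n (V_GS − V_TN)², so V_GS − V_TN = √(2 I_D / k_n) = √(2 × 1.78 / 3.9) = 0.955 V.
V_GS = 1 + 0.955 = 1.96 V.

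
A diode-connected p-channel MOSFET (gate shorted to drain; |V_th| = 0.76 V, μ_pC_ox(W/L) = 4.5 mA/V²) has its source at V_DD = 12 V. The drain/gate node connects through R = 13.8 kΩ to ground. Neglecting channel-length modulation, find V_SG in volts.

V_SG = 1.35 V

With gate tied to drain, V_SG = V_SD ≥ V_SG − |V_th|, so the device is in saturation.
KCL at the drain: ½ k_p (V_SG − |V_th|)² = (V_DD − V_SG)/R.
Let x = V_SG − 0.76. Then 31.1 x² + x − 11.24 = 0, giving x = 0.586 V (positive root), so V_SG = 1.35 V.
I_D = (V_DD − V_SG)/R = (12 − 1.35) / 13.8 = 0.772 mA.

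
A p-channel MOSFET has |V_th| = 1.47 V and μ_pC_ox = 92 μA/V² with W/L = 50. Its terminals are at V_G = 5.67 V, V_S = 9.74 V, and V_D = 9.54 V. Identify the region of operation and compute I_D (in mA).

Triode; I_D = 2.30 mA

V_SG = V_S − V_G = 9.74 − 5.67 = 4.07 V; V_SD = V_S − V_D = 9.74 − 9.54 = 0.2 V.
k_p = μ_pC_ox · (W/L) = 4.6 mA/V².
V_ov = V_SG − |V_th| = 4.07 − 1.47 = 2.6 V.
Since V_SD = 0.2 V < V_ov = 2.6 V, the device is in the triode region.
I_D = k_p [V_ov · V_SD − ½ V_SD²] = 4.6 × [2.6 × 0.2 − 0.5 × 0.2²] = 2.3 mA.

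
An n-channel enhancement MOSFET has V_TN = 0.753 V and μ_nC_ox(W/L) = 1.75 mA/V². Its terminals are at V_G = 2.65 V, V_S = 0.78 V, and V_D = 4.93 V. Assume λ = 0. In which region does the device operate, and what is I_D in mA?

V_GS = V_G − V_S = 2.65 − 0.78 = 1.87 V; V_DS = V_D − V_S = 4.93 − 0.78 = 4.15 V.
V_ov = V_GS − V_TN = 1.87 − 0.753 = 1.12 V.
Since V_DS = 4.15 V ≥ V_ov = 1.12 V, the device is in saturation.
I_D = ½ k_n V_ov² = 0.5 × 1.75 × 1.12² = 1.09 mA.

Saturation; I_D = 1.09 mA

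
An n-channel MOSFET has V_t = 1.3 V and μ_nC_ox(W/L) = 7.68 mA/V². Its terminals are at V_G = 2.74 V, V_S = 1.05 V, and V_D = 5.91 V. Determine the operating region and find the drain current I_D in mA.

V_GS = V_G − V_S = 2.74 − 1.05 = 1.69 V; V_DS = V_D − V_S = 5.91 − 1.05 = 4.86 V.
V_ov = V_GS − V_t = 1.69 − 1.3 = 0.39 V.
Since V_DS = 4.86 V ≥ V_ov = 0.39 V, the device is in saturation.
I_D = ½ k_n V_ov² = 0.5 × 7.68 × 0.39² = 0.584 mA.

Saturation; I_D = 0.584 mA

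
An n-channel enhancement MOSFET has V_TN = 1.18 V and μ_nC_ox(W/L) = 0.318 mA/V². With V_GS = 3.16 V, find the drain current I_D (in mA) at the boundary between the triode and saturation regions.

At the boundary V_DS = V_ov = V_GS − V_TN = 3.16 − 1.18 = 1.98 V.
I_D = ½ k_n V_ov² = 0.5 × 0.318 × 1.98² = 0.623 mA.

I_D = 0.623 mA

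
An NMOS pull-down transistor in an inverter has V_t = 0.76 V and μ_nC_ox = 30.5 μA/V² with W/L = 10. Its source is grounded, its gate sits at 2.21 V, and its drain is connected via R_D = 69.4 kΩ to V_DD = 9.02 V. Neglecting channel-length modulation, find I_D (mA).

I_D = 0.125 mA

V_GS = V_G = 2.21 V, so V_ov = 2.21 − 0.76 = 1.45 V.
k_n = μ_nC_ox · (W/L) = 0.305 mA/V².
Assume saturation: I_D = ½ k_n V_ov² = 0.5 × 0.305 × 1.45² = 0.321 mA, giving V_DS = V_DD − I_D R_D = 9.02 − 0.321 × 69.4 = -13.2 V.
But -13.2 V < V_ov = 1.45 V, so the device is actually in triode.
In triode I_D = k_n[V_ov V_DS − ½ V_DS²] and I_D = (V_DD − V_DS)/R_D. Equating: 10.6 V_DS² − 31.69 V_DS + 9.02 = 0, giving V_DS = 0.318 V (the root below V_ov).
I_D = (9.02 − 0.318) / 69.4 = 0.125 mA.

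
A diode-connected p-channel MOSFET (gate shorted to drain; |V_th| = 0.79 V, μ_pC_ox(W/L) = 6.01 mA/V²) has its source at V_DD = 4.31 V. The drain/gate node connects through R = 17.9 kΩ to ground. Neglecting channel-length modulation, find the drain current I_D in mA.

I_D = 0.183 mA

With gate tied to drain, V_SG = V_SD ≥ V_SG − |V_th|, so the device is in saturation.
KCL at the drain: ½ k_p (V_SG − |V_th|)² = (V_DD − V_SG)/R.
Let x = V_SG − 0.79. Then 53.8 x² + x − 3.52 = 0, giving x = 0.247 V (positive root), so V_SG = 1.04 V.
I_D = (V_DD − V_SG)/R = (4.31 − 1.04) / 17.9 = 0.183 mA.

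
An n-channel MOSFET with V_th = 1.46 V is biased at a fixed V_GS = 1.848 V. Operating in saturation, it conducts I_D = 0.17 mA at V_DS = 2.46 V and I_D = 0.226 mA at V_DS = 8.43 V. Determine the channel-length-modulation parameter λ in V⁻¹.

With V_GS fixed, I_D ∝ (1 + λ V_DS) in saturation, so I_D2/I_D1 = (1 + λ V_DS2)/(1 + λ V_DS1).
0.226/0.17 = 1.329 = (1 + 8.43 λ)/(1 + 2.46 λ).
Solving: λ (I_D1 V_DS2 − I_D2 V_DS1) = I_D2 − I_D1, so λ = (0.226 − 0.17) / (0.17 × 8.43 − 0.226 × 2.46) = 0.056 / 0.877 = 0.0638 V⁻¹.

λ = 0.0638 V⁻¹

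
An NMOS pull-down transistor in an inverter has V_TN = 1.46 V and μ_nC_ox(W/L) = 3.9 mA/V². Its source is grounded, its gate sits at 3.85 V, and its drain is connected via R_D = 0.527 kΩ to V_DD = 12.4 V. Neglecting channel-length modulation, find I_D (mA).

V_GS = V_G = 3.85 V, so V_ov = 3.85 − 1.46 = 2.39 V.
Assume saturation: I_D = ½ k_n V_ov² = 0.5 × 3.9 × 2.39² = 11.1 mA, giving V_DS = V_DD − I_D R_D = 12.4 − 11.1 × 0.527 = 6.53 V.
V_DS = 6.53 V ≥ V_ov = 2.39 V, confirming saturation.

I_D = 11.1 mA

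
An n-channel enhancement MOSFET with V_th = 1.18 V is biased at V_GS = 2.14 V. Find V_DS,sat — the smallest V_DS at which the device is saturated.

The boundary between triode and saturation is V_DS = V_GS − V_th = V_ov.
V_ov = 2.14 − 1.18 = 0.96 V.

V_DS,sat = 0.960 V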